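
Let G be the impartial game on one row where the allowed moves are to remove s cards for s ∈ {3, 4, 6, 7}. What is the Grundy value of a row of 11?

0

Grundy values for subtraction set {3, 4, 6, 7}:
g(0) = mex{} = 0
g(1) = mex{} = 0
g(2) = mex{} = 0
g(3) = mex{0} = 1
g(4) = mex{0} = 1
g(5) = mex{0} = 1
g(6) = mex{0,1} = 2
g(7) = mex{0,1} = 2
g(8) = mex{0,1} = 2
g(9) = mex{0,1,2} = 3
g(10) = mex{1,2} = 0
g(11) = mex{1,2} = 0
So g(11) = 0.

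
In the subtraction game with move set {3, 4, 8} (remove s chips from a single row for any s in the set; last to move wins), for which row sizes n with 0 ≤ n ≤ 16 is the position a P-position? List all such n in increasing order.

0, 1, 2, 7, 12, 13, 14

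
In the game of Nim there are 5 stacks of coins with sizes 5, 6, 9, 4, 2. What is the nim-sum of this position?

Nim-sum: 5 XOR 6 XOR 9 XOR 4 XOR 2 = 12.

12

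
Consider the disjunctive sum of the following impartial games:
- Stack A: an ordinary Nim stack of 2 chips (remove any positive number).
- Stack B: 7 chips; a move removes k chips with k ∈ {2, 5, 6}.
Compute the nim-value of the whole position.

1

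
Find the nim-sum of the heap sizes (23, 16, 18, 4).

In binary:
  10111  (23)
  10000  (16)
  10010  (18)
  00100  (4)
  -----
  10001  (17)

17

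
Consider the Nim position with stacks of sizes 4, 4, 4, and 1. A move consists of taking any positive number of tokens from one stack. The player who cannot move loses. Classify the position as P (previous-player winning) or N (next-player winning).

Bitwise XOR of the heap sizes:
  100  (4)
  100  (4)
  100  (4)
  001  (1)
  ---
  101  (5)
The nim-sum is 5 ≠ 0, so this is an N-position: the player to move can win.

N-position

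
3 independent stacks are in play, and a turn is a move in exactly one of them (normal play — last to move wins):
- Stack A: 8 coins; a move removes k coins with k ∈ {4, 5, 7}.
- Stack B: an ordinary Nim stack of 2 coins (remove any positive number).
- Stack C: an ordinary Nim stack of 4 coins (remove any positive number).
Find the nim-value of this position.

4

Build the Grundy sequence for stack A with g(k) = mex{g(k−s) : s ∈ {4, 5, 7}, s ≤ k}:
g(0) = mex{} = 0
g(1) = mex{} = 0
g(2) = mex{} = 0
g(3) = mex{} = 0
g(4) = mex{0} = 1
g(5) = mex{0} = 1
g(6) = mex{0} = 1
g(7) = mex{0} = 1
g(8) = mex{0,1} = 2
So g(8) = 2.
Stack B is a plain Nim stack of size 2, so its Grundy value is 2.
Stack C is a plain Nim stack of size 4, so its Grundy value is 4.
The value of a disjunctive sum is the nim-sum of the parts.
Combined value = 2 XOR 2 XOR 4 = 4.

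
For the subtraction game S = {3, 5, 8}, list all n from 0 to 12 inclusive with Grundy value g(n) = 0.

0, 1, 2, 11, 12

Grundy values for subtraction set {3, 5, 8}:
k:     0  1  2  3  4  5  6  7  8  9 10 11 12
g(k):  0  0  0  1  1  1  2  2  2  3  3  0  0
The P-positions (g = 0) in 0..12 are 0, 1, 2, 11, 12.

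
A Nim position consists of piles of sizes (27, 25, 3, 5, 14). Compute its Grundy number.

10

Compute the nim-sum pairwise:
27 ^ 25 = 2
2 ^ 3 = 1
1 ^ 5 = 4
4 ^ 14 = 10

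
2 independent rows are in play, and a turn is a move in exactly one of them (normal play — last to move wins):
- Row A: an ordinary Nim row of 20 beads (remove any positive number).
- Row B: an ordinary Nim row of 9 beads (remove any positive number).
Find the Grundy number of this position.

Row A is a plain Nim row of size 20, so its Grundy value is 20.
Row B is a plain Nim row of size 9, so its Grundy value is 9.
By the Sprague-Grundy theorem, the Grundy value of a sum of independent games is the XOR of the component values.
Combined value = 20 ⊕ 9 = 29.

29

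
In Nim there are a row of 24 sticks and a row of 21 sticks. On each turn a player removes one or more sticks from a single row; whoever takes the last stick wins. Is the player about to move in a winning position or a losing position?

Winning position

Nim-sum: 24 XOR 21 = 13.
The nim-sum is 13 ≠ 0, so this is an N-position: the player to move can win.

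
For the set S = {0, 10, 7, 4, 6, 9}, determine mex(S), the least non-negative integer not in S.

1

0 is in the set but 1 is not, so the mex is 1.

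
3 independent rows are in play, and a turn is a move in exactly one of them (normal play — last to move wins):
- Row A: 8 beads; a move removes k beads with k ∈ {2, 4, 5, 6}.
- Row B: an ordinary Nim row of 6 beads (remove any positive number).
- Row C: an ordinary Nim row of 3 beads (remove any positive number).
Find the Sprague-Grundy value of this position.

For row A, compute g(0), g(1), … with moves {2, 4, 5, 6}:
g(0) = mex{} = 0
g(1) = mex{} = 0
g(2) = mex{0} = 1
g(3) = mex{0} = 1
g(4) = mex{0,1} = 2
g(5) = mex{0,1} = 2
g(6) = mex{0,1,2} = 3
g(7) = mex{0,1,2} = 3
g(8) = mex{1,2,3} = 0
So g(8) = 0.
Row B is a plain Nim row of size 6, so its Grundy value is 6.
Row C is a plain Nim row of size 3, so its Grundy value is 3.
The value of a disjunctive sum is the nim-sum of the parts.
Combined value = 0 XOR 6 XOR 3 = 5.

5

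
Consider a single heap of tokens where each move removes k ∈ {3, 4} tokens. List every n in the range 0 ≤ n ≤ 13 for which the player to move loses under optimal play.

Grundy values for subtraction set {3, 4}:
k:     0  1  2  3  4  5  6  7  8  9 10 11 12 13
g(k):  0  0  0  1  1  1  2  0  0  0  1  1  1  2
The P-positions (g = 0) in 0..13 are 0, 1, 2, 7, 8, 9.

0, 1, 2, 7, 8, 9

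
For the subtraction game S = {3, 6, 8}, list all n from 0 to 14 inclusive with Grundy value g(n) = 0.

Build the Grundy sequence with g(k) = mex{g(k−s) : s ∈ {3, 6, 8}, s ≤ k}:
k:     0  1  2  3  4  5  6  7  8  9 10 11 12 13 14
g(k):  0  0  0  1  1  1  2  2  2  3  3  0  0  0  1
The P-positions (g = 0) in 0..14 are 0, 1, 2, 11, 12, 13.

0, 1, 2, 11, 12, 13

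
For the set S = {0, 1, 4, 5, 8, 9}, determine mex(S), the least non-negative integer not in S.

2

The values 0, 1 are all present; 2 is the first non-negative integer missing from the set.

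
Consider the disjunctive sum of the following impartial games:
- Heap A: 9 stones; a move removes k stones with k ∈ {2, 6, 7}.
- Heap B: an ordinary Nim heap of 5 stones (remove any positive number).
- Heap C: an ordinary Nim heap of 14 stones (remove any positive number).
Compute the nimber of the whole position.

11

Build the Grundy sequence for heap A with g(k) = mex{g(k−s) : s ∈ {2, 6, 7}, s ≤ k}:
g(0) = mex{} = 0
g(1) = mex{} = 0
g(2) = mex{0} = 1
g(3) = mex{0} = 1
g(4) = mex{1} = 0
g(5) = mex{1} = 0
g(6) = mex{0} = 1
g(7) = mex{0} = 1
g(8) = mex{0,1} = 2
g(9) = mex{1} = 0
So g(9) = 0.
Heap B is a plain Nim heap of size 5, so its Grundy value is 5.
Heap C is a plain Nim heap of size 14, so its Grundy value is 14.
By the Sprague-Grundy theorem, the Grundy value of a sum of independent games is the XOR of the component values.
Combined value = 0 XOR 5 XOR 14 = 11.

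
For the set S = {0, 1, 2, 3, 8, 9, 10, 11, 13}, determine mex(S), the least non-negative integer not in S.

4

The values 0, 1, 2, 3 are all present; 4 is the first non-negative integer missing from the set.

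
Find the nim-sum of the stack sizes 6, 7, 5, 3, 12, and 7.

Nim-sum: 6 ⊕ 7 ⊕ 5 ⊕ 3 ⊕ 12 ⊕ 7 = 12.

12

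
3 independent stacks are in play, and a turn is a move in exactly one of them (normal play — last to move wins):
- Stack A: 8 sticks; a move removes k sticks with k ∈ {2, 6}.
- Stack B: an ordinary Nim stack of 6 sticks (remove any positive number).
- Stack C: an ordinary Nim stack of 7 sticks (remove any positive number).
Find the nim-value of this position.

For stack A, compute g(0), g(1), … with moves {2, 6}:
g(0) = mex{} = 0
g(1) = mex{} = 0
g(2) = mex{0} = 1
g(3) = mex{0} = 1
g(4) = mex{1} = 0
g(5) = mex{1} = 0
g(6) = mex{0} = 1
g(7) = mex{0} = 1
g(8) = mex{1} = 0
So g(8) = 0.
Stack B is a plain Nim stack of size 6, so its Grundy value is 6.
Stack C is a plain Nim stack of size 7, so its Grundy value is 7.
The value of a disjunctive sum is the nim-sum of the parts.
Combined value = 0 ⊕ 6 ⊕ 7 = 1.

1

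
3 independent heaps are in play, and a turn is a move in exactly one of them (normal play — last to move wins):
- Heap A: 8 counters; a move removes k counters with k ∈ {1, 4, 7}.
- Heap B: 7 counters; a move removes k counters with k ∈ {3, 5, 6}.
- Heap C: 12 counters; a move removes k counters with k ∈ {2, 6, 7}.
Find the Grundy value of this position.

Build the Grundy sequence for heap A with g(k) = mex{g(k−s) : s ∈ {1, 4, 7}, s ≤ k}:
g(0) = mex{} = 0
g(1) = mex{0} = 1
g(2) = mex{1} = 0
g(3) = mex{0} = 1
g(4) = mex{0,1} = 2
g(5) = mex{1,2} = 0
g(6) = mex{0} = 1
g(7) = mex{0,1} = 2
g(8) = mex{1,2} = 0
So g(8) = 0.
Grundy values for heap B (subtraction set {3, 5, 6}):
g(0) = mex{} = 0
g(1) = mex{} = 0
g(2) = mex{} = 0
g(3) = mex{0} = 1
g(4) = mex{0} = 1
g(5) = mex{0} = 1
g(6) = mex{0,1} = 2
g(7) = mex{0,1} = 2
So g(7) = 2.
Grundy values for heap C (subtraction set {2, 6, 7}):
g(0) = mex{} = 0
g(1) = mex{} = 0
g(2) = mex{0} = 1
g(3) = mex{0} = 1
g(4) = mex{1} = 0
g(5) = mex{1} = 0
g(6) = mex{0} = 1
g(7) = mex{0} = 1
g(8) = mex{0,1} = 2
g(9) = mex{1} = 0
g(10) = mex{0,1,2} = 3
g(11) = mex{0} = 1
g(12) = mex{0,1,3} = 2
So g(12) = 2.
The value of a disjunctive sum is the nim-sum of the parts.
Combined value = 0 ⊕ 2 ⊕ 2 = 0.

0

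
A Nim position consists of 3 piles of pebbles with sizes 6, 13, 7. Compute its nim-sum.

Nim-sum: 6 ^ 13 ^ 7 = 12.

12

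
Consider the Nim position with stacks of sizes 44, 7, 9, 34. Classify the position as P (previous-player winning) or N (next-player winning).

P-position

Nim-sum: 44 ⊕ 7 ⊕ 9 ⊕ 34 = 0.
The nim-sum is 0, so this is a P-position: the player to move is in a losing position under optimal play.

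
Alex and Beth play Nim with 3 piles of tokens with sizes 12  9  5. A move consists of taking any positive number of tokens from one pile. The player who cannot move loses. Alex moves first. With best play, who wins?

Beth wins

In binary:
  1100  (12)
  1001  (9)
  0101  (5)
  ----
  0000  (0)
The nim-sum is 0, so this is a P-position: the player to move is in a losing position under optimal play; Alex is about to move from it and so loses — Beth wins.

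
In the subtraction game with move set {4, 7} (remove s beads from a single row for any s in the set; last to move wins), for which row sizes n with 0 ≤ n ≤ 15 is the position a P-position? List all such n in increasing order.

Grundy values for subtraction set {4, 7}:
k:     0  1  2  3  4  5  6  7  8  9 10 11 12 13 14 15
g(k):  0  0  0  0  1  1  1  1  2  2  2  0  0  0  0  1
The P-positions (g = 0) in 0..15 are 0, 1, 2, 3, 11, 12, 13, 14.

0, 1, 2, 3, 11, 12, 13, 14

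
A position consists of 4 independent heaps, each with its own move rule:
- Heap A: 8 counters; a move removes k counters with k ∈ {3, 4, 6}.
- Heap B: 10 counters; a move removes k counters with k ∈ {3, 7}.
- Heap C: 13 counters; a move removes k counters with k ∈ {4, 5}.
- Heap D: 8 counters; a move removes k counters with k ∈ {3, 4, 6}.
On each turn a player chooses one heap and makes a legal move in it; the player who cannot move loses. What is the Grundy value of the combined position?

1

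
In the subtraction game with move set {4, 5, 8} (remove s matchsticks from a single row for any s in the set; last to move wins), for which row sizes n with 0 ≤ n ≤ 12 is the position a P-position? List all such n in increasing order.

Build the Grundy sequence with g(k) = mex{g(k−s) : s ∈ {4, 5, 8}, s ≤ k}:
k:     0  1  2  3  4  5  6  7  8  9 10 11 12
g(k):  0  0  0  0  1  1  1  1  2  2  2  2  0
The P-positions (g = 0) in 0..12 are 0, 1, 2, 3, 12.

0, 1, 2, 3, 12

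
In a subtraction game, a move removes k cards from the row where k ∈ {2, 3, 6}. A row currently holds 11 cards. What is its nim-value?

Compute g(0), g(1), … for moves {2, 3, 6}:
g(0) = mex{} = 0
g(1) = mex{} = 0
g(2) = mex{0} = 1
g(3) = mex{0} = 1
g(4) = mex{0,1} = 2
g(5) = mex{1} = 0
g(6) = mex{0,1,2} = 3
g(7) = mex{0,2} = 1
g(8) = mex{0,1,3} = 2
g(9) = mex{1,3} = 0
g(10) = mex{1,2} = 0
g(11) = mex{0,2} = 1
So g(11) = 1.

1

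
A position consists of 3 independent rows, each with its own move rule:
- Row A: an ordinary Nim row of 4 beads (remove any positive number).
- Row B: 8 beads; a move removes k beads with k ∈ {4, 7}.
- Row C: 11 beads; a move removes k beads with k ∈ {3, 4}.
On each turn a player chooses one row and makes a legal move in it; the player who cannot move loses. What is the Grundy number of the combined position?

Row A is a plain Nim row of size 4, so its Grundy value is 4.
Build the Grundy sequence for row B with g(k) = mex{g(k−s) : s ∈ {4, 7}, s ≤ k}:
k:     0  1  2  3  4  5  6  7  8
g(k):  0  0  0  0  1  1  1  1  2
So g(8) = 2.
For row C, compute g(0), g(1), … with moves {3, 4}:
g(0) = mex{} = 0
g(1) = mex{} = 0
g(2) = mex{} = 0
g(3) = mex{0} = 1
g(4) = mex{0} = 1
g(5) = mex{0} = 1
g(6) = mex{0,1} = 2
g(7) = mex{1} = 0
g(8) = mex{1} = 0
g(9) = mex{1,2} = 0
g(10) = mex{0,2} = 1
g(11) = mex{0} = 1
So g(11) = 1.
The value of a disjunctive sum is the nim-sum of the parts.
Combined value = 4 ⊕ 2 ⊕ 1 = 7.

7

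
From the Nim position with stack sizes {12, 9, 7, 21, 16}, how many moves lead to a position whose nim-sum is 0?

Nim-sum: 12 ^ 9 ^ 7 ^ 21 ^ 16 = 7.
The overall nim-sum is X = 7. A stack of size p has a winning move iff p XOR X < p (reduce it to p XOR X).
  12: 12 XOR 7 = 11 < 12 — winning move (to 11).
  9: 9 XOR 7 = 14 ≥ 9 — no move.
  7: 7 XOR 7 = 0 < 7 — winning move (to 0).
  21: 21 XOR 7 = 18 < 21 — winning move (to 18).
  16: 16 XOR 7 = 23 ≥ 16 — no move.
That gives 3 winning moves.

3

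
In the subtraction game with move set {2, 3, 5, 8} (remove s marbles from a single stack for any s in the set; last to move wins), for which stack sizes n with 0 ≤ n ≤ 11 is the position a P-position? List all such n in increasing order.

Grundy values for subtraction set {2, 3, 5, 8}:
g(0) = mex{} = 0
g(1) = mex{} = 0
g(2) = mex{0} = 1
g(3) = mex{0} = 1
g(4) = mex{0,1} = 2
g(5) = mex{0,1} = 2
g(6) = mex{0,1,2} = 3
g(7) = mex{1,2} = 0
g(8) = mex{0,1,2,3} = 4
g(9) = mex{0,2,3} = 1
g(10) = mex{0,1,2,4} = 3
g(11) = mex{1,3,4} = 0
The P-positions (g = 0) in 0..11 are 0, 1, 7, 11.

0, 1, 7, 11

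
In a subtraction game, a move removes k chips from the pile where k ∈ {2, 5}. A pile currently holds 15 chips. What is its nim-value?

0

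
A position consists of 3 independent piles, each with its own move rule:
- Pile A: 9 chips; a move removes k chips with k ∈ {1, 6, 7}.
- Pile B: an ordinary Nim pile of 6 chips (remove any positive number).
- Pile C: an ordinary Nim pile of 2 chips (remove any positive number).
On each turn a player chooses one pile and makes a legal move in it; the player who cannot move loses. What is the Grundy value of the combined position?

7

For pile A, compute g(0), g(1), … with moves {1, 6, 7}:
k:     0  1  2  3  4  5  6  7  8  9
g(k):  0  1  0  1  0  1  2  3  2  3
So g(9) = 3.
Pile B is a plain Nim pile of size 6, so its Grundy value is 6.
Pile C is a plain Nim pile of size 2, so its Grundy value is 2.
The value of a disjunctive sum is the nim-sum of the parts.
Combined value = 3 ⊕ 6 ⊕ 2 = 7.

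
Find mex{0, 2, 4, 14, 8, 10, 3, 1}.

5

The values 0, 1, 2, 3, 4 are all present; 5 is the first non-negative integer missing from the set.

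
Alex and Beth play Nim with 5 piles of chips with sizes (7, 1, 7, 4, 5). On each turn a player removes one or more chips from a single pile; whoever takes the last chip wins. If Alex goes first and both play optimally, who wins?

Beth wins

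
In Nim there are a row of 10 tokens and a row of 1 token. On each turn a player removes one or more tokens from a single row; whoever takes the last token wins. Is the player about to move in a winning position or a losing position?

Nim-sum: 10 ^ 1 = 11.
The nim-sum is 11 ≠ 0, so this is an N-position: the player to move can win.

Winning position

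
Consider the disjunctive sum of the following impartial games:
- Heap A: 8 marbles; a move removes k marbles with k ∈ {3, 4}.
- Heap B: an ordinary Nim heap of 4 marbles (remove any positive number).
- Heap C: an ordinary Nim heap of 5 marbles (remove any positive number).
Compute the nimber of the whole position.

Build the Grundy sequence for heap A with g(k) = mex{g(k−s) : s ∈ {3, 4}, s ≤ k}:
g(0) = mex{} = 0
g(1) = mex{} = 0
g(2) = mex{} = 0
g(3) = mex{0} = 1
g(4) = mex{0} = 1
g(5) = mex{0} = 1
g(6) = mex{0,1} = 2
g(7) = mex{1} = 0
g(8) = mex{1} = 0
So g(8) = 0.
Heap B is a plain Nim heap of size 4, so its Grundy value is 4.
Heap C is a plain Nim heap of size 5, so its Grundy value is 5.
The value of a disjunctive sum is the nim-sum of the parts.
Combined value = 0 ⊕ 4 ⊕ 5 = 1.

1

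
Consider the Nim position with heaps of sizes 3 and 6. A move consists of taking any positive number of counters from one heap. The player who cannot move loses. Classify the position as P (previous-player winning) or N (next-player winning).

N-position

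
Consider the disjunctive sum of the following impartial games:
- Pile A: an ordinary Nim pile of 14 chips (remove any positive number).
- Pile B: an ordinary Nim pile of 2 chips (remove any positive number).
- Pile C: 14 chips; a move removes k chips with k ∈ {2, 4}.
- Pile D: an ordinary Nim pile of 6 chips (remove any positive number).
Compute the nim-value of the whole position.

11

Pile A is a plain Nim pile of size 14, so its Grundy value is 14.
Pile B is a plain Nim pile of size 2, so its Grundy value is 2.
For pile C, compute g(0), g(1), … with moves {2, 4}:
k:     0  1  2  3  4  5  6  7  8  9 10 11 12 13 14
g(k):  0  0  1  1  2  2  0  0  1  1  2  2  0  0  1
So g(14) = 1.
Pile D is a plain Nim pile of size 6, so its Grundy value is 6.
The value of a disjunctive sum is the nim-sum of the parts.
Combined value = 14 ⊕ 2 ⊕ 1 ⊕ 6 = 11.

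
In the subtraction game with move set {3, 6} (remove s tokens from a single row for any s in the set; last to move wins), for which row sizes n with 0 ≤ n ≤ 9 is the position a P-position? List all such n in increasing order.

0, 1, 2, 9

Grundy values for subtraction set {3, 6}:
k:     0  1  2  3  4  5  6  7  8  9
g(k):  0  0  0  1  1  1  2  2  2  0
The P-positions (g = 0) in 0..9 are 0, 1, 2, 9.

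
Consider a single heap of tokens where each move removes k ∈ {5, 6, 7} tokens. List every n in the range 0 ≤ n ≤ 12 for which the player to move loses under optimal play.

Compute g(0), g(1), … for moves {5, 6, 7}:
g(0) = mex{} = 0
g(1) = mex{} = 0
g(2) = mex{} = 0
g(3) = mex{} = 0
g(4) = mex{} = 0
g(5) = mex{0} = 1
g(6) = mex{0} = 1
g(7) = mex{0} = 1
g(8) = mex{0} = 1
g(9) = mex{0} = 1
g(10) = mex{0,1} = 2
g(11) = mex{0,1} = 2
g(12) = mex{1} = 0
The P-positions (g = 0) in 0..12 are 0, 1, 2, 3, 4, 12.

0, 1, 2, 3, 4, 12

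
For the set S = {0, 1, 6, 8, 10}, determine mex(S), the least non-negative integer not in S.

2

The values 0, 1 are all present; 2 is the first non-negative integer missing from the set.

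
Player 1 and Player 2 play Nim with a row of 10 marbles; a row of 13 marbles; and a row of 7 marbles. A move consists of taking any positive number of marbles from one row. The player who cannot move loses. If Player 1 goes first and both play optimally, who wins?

Player 2 wins

Compute the nim-sum pairwise:
10 ^ 13 = 7
7 ^ 7 = 0
The nim-sum is 0, so this is a P-position: the player to move is in a losing position under optimal play; Player 1 is about to move from it and so loses — Player 2 wins.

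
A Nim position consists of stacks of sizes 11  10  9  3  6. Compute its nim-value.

Nim-sum: 11 ⊕ 10 ⊕ 9 ⊕ 3 ⊕ 6 = 13.

13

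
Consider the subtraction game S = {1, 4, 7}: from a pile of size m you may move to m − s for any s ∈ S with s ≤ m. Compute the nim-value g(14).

Grundy values for subtraction set {1, 4, 7}:
k:     0  1  2  3  4  5  6  7  8  9 10 11 12 13 14
g(k):  0  1  0  1  2  0  1  2  0  1  0  1  2  0  1
So g(14) = 1.

1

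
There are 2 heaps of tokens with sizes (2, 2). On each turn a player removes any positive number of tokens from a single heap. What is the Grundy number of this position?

0

Write each in binary and XOR column by column:
  10  (2)
  10  (2)
  --
  00  (0)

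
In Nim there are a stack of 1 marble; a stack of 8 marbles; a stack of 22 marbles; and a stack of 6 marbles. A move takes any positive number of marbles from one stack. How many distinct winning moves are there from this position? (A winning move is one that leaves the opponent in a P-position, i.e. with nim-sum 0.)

1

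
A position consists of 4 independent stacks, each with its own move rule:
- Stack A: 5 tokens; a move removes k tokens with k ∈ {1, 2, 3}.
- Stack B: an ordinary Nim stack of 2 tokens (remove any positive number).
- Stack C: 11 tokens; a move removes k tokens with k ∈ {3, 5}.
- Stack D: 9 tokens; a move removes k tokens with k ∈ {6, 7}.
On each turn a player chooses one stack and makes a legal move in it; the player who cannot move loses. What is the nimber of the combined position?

For stack A, compute g(0), g(1), … with moves {1, 2, 3}:
g(0) = mex{} = 0
g(1) = mex{0} = 1
g(2) = mex{0,1} = 2
g(3) = mex{0,1,2} = 3
g(4) = mex{1,2,3} = 0
g(5) = mex{0,2,3} = 1
So g(5) = 1.
Stack B is a plain Nim stack of size 2, so its Grundy value is 2.
For stack C, compute g(0), g(1), … with moves {3, 5}:
g(0) = mex{} = 0
g(1) = mex{} = 0
g(2) = mex{} = 0
g(3) = mex{0} = 1
g(4) = mex{0} = 1
g(5) = mex{0} = 1
g(6) = mex{0,1} = 2
g(7) = mex{0,1} = 2
g(8) = mex{1} = 0
g(9) = mex{1,2} = 0
g(10) = mex{1,2} = 0
g(11) = mex{0,2} = 1
So g(11) = 1.
For stack D, compute g(0), g(1), … with moves {6, 7}:
k:     0  1  2  3  4  5  6  7  8  9
g(k):  0  0  0  0  0  0  1  1  1  1
So g(9) = 1.
By the Sprague-Grundy theorem, the Grundy value of a sum of independent games is the XOR of the component values.
Combined value = 1 ⊕ 2 ⊕ 1 ⊕ 1 = 3.

3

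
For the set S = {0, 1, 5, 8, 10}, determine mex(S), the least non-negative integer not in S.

The values 0, 1 are all present; 2 is the first non-negative integer missing from the set.

2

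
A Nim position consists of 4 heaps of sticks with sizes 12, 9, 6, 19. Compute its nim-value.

16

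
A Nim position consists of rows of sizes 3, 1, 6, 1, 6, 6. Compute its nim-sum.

5

Write each in binary and XOR column by column:
  011  (3)
  001  (1)
  110  (6)
  001  (1)
  110  (6)
  110  (6)
  ---
  101  (5)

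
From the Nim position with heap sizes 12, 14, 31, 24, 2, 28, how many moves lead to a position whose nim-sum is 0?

Nim-sum: 12 ^ 14 ^ 31 ^ 24 ^ 2 ^ 28 = 27.
The overall nim-sum is X = 27. A heap of size p has a winning move iff p XOR X < p (reduce it to p XOR X).
  12: 12 XOR 27 = 23 ≥ 12 — no move.
  14: 14 XOR 27 = 21 ≥ 14 — no move.
  31: 31 XOR 27 = 4 < 31 — winning move (to 4).
  24: 24 XOR 27 = 3 < 24 — winning move (to 3).
  2: 2 XOR 27 = 25 ≥ 2 — no move.
  28: 28 XOR 27 = 7 < 28 — winning move (to 7).
That gives 3 winning moves.

3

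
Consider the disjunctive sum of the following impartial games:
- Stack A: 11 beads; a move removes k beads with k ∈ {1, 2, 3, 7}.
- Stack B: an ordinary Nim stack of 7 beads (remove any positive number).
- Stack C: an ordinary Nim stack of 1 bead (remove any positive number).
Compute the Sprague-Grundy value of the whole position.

Build the Grundy sequence for stack A with g(k) = mex{g(k−s) : s ∈ {1, 2, 3, 7}, s ≤ k}:
g(0) = mex{} = 0
g(1) = mex{0} = 1
g(2) = mex{0,1} = 2
g(3) = mex{0,1,2} = 3
g(4) = mex{1,2,3} = 0
g(5) = mex{0,2,3} = 1
g(6) = mex{0,1,3} = 2
g(7) = mex{0,1,2} = 3
g(8) = mex{1,2,3} = 0
g(9) = mex{0,2,3} = 1
g(10) = mex{0,1,3} = 2
g(11) = mex{0,1,2} = 3
So g(11) = 3.
Stack B is a plain Nim stack of size 7, so its Grundy value is 7.
Stack C is a plain Nim stack of size 1, so its Grundy value is 1.
By the Sprague-Grundy theorem, the Grundy value of a sum of independent games is the XOR of the component values.
Combined value = 3 XOR 7 XOR 1 = 5.

5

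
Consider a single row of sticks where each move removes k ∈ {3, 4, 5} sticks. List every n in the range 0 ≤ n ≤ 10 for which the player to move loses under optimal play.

0, 1, 2, 8, 9, 10

Build the Grundy sequence with g(k) = mex{g(k−s) : s ∈ {3, 4, 5}, s ≤ k}:
k:     0  1  2  3  4  5  6  7  8  9 10
g(k):  0  0  0  1  1  1  2  2  0  0  0
The P-positions (g = 0) in 0..10 are 0, 1, 2, 8, 9, 10.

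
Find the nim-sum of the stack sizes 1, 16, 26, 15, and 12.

8

Compute the nim-sum pairwise:
1 ^ 16 = 17
17 ^ 26 = 11
11 ^ 15 = 4
4 ^ 12 = 8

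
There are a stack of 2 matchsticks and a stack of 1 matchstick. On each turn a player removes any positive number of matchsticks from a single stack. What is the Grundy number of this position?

Compute the nim-sum pairwise:
2 XOR 1 = 3

3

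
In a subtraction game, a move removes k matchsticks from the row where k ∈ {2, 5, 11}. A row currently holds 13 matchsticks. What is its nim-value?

Build the Grundy sequence with g(k) = mex{g(k−s) : s ∈ {2, 5, 11}, s ≤ k}:
k:     0  1  2  3  4  5  6  7  8  9 10 11 12 13
g(k):  0  0  1  1  0  2  1  0  0  1  1  2  2  3
So g(13) = 3.

3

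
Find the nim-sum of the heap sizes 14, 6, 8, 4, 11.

Nim-sum: 14 XOR 6 XOR 8 XOR 4 XOR 11 = 15.

15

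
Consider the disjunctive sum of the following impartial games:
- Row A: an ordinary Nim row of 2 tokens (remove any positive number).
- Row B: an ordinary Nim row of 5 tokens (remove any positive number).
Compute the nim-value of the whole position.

Row A is a plain Nim row of size 2, so its Grundy value is 2.
Row B is a plain Nim row of size 5, so its Grundy value is 5.
By the Sprague-Grundy theorem, the Grundy value of a sum of independent games is the XOR of the component values.
Combined value = 2 ⊕ 5 = 7.

7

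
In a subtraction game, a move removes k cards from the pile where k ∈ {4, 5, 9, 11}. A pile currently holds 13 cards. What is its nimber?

Compute g(0), g(1), … for moves {4, 5, 9, 11}:
g(0) = mex{} = 0
g(1) = mex{} = 0
g(2) = mex{} = 0
g(3) = mex{} = 0
g(4) = mex{0} = 1
g(5) = mex{0} = 1
g(6) = mex{0} = 1
g(7) = mex{0} = 1
g(8) = mex{0,1} = 2
g(9) = mex{0,1} = 2
g(10) = mex{0,1} = 2
g(11) = mex{0,1} = 2
g(12) = mex{0,1,2} = 3
g(13) = mex{0,1,2} = 3
So g(13) = 3.

3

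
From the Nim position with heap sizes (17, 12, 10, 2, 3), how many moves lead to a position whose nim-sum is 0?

Nim-sum: 17 ^ 12 ^ 10 ^ 2 ^ 3 = 22.
The overall nim-sum is X = 22. A heap of size p has a winning move iff p XOR X < p (reduce it to p XOR X).
  17: 17 XOR 22 = 7 < 17 — winning move (to 7).
  12: 12 XOR 22 = 26 ≥ 12 — no move.
  10: 10 XOR 22 = 28 ≥ 10 — no move.
  2: 2 XOR 22 = 20 ≥ 2 — no move.
  3: 3 XOR 22 = 21 ≥ 3 — no move.
That gives 1 winning move.

1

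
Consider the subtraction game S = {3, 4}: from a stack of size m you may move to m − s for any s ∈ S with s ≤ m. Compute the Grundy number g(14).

0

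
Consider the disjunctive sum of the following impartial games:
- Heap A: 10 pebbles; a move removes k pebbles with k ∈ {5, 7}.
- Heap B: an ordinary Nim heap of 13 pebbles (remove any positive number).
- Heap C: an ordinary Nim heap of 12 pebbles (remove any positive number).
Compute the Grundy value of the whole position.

Grundy values for heap A (subtraction set {5, 7}):
k:     0  1  2  3  4  5  6  7  8  9 10
g(k):  0  0  0  0  0  1  1  1  1  1  2
So g(10) = 2.
Heap B is a plain Nim heap of size 13, so its Grundy value is 13.
Heap C is a plain Nim heap of size 12, so its Grundy value is 12.
By the Sprague-Grundy theorem, the Grundy value of a sum of independent games is the XOR of the component values.
Combined value = 2 ⊕ 13 ⊕ 12 = 3.

3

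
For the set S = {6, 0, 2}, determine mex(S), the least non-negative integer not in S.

1

0 is in the set but 1 is not, so the mex is 1.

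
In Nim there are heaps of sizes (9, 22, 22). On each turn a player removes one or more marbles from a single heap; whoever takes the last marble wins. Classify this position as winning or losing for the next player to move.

Nim-sum: 9 XOR 22 XOR 22 = 9.
The nim-sum is 9 ≠ 0, so this is an N-position: the player to move can win.

Winning position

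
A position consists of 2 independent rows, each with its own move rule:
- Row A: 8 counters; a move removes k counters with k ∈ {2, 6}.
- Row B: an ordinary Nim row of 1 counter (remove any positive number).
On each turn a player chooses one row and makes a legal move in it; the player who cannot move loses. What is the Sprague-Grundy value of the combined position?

Build the Grundy sequence for row A with g(k) = mex{g(k−s) : s ∈ {2, 6}, s ≤ k}:
g(0) = mex{} = 0
g(1) = mex{} = 0
g(2) = mex{0} = 1
g(3) = mex{0} = 1
g(4) = mex{1} = 0
g(5) = mex{1} = 0
g(6) = mex{0} = 1
g(7) = mex{0} = 1
g(8) = mex{1} = 0
So g(8) = 0.
Row B is a plain Nim row of size 1, so its Grundy value is 1.
The value of a disjunctive sum is the nim-sum of the parts.
Combined value = 0 XOR 1 = 1.

1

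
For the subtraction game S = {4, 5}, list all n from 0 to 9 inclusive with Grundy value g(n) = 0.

Grundy values for subtraction set {4, 5}:
k:     0  1  2  3  4  5  6  7  8  9
g(k):  0  0  0  0  1  1  1  1  2  0
The P-positions (g = 0) in 0..9 are 0, 1, 2, 3, 9.

0, 1, 2, 3, 9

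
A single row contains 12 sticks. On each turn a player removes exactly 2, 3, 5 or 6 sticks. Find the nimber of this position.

2

Compute g(0), g(1), … for moves {2, 3, 5, 6}:
k:     0  1  2  3  4  5  6  7  8  9 10 11 12
g(k):  0  0  1  1  2  2  3  3  0  0  1  1  2
So g(12) = 2.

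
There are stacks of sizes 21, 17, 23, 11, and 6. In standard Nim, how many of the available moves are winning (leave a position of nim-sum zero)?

In binary:
  10101  (21)
  10001  (17)
  10111  (23)
  01011  (11)
  00110  (6)
  -----
  11110  (30)
The overall nim-sum is X = 30. A stack of size p has a winning move iff p XOR X < p (reduce it to p XOR X).
  21: 21 XOR 30 = 11 < 21 — winning move (to 11).
  17: 17 XOR 30 = 15 < 17 — winning move (to 15).
  23: 23 XOR 30 = 9 < 23 — winning move (to 9).
  11: 11 XOR 30 = 21 ≥ 11 — no move.
  6: 6 XOR 30 = 24 ≥ 6 — no move.
That gives 3 winning moves.

3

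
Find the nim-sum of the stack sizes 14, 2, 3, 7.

8

Compute the nim-sum pairwise:
14 ⊕ 2 = 12
12 ⊕ 3 = 15
15 ⊕ 7 = 8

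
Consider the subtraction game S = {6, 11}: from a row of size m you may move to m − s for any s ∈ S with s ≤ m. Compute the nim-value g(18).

Grundy values for subtraction set {6, 11}:
k:     0  1  2  3  4  5  6  7  8  9 10 11 12 13 14 15 16 17 18
g(k):  0  0  0  0  0  0  1  1  1  1  1  1  2  2  2  2  2  0  0
So g(18) = 0.

0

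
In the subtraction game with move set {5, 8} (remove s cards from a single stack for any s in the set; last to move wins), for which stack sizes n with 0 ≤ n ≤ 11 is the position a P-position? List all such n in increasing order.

0, 1, 2, 3, 4

Compute g(0), g(1), … for moves {5, 8}:
k:     0  1  2  3  4  5  6  7  8  9 10 11
g(k):  0  0  0  0  0  1  1  1  1  1  2  2
The P-positions (g = 0) in 0..11 are 0, 1, 2, 3, 4.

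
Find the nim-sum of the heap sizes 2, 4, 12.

Nim-sum: 2 ^ 4 ^ 12 = 10.

10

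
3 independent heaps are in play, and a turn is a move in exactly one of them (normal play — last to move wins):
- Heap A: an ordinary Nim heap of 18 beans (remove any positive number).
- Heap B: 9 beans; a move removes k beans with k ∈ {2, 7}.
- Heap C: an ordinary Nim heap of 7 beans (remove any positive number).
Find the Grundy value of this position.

21

Heap A is a plain Nim heap of size 18, so its Grundy value is 18.
Grundy values for heap B (subtraction set {2, 7}):
g(0) = mex{} = 0
g(1) = mex{} = 0
g(2) = mex{0} = 1
g(3) = mex{0} = 1
g(4) = mex{1} = 0
g(5) = mex{1} = 0
g(6) = mex{0} = 1
g(7) = mex{0} = 1
g(8) = mex{0,1} = 2
g(9) = mex{1} = 0
So g(9) = 0.
Heap C is a plain Nim heap of size 7, so its Grundy value is 7.
By the Sprague-Grundy theorem, the Grundy value of a sum of independent games is the XOR of the component values.
Combined value = 18 XOR 0 XOR 7 = 21.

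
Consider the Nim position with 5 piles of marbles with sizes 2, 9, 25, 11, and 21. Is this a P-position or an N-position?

N-position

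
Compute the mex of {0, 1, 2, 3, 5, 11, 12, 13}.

4

The values 0, 1, 2, 3 are all present; 4 is the first non-negative integer missing from the set.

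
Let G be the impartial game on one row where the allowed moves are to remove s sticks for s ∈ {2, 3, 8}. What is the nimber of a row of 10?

0

Grundy values for subtraction set {2, 3, 8}:
k:     0  1  2  3  4  5  6  7  8  9 10
g(k):  0  0  1  1  2  0  0  1  1  2  0
So g(10) = 0.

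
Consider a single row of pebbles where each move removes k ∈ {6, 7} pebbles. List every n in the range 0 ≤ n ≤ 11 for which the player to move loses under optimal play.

Compute g(0), g(1), … for moves {6, 7}:
g(0) = mex{} = 0
g(1) = mex{} = 0
g(2) = mex{} = 0
g(3) = mex{} = 0
g(4) = mex{} = 0
g(5) = mex{} = 0
g(6) = mex{0} = 1
g(7) = mex{0} = 1
g(8) = mex{0} = 1
g(9) = mex{0} = 1
g(10) = mex{0} = 1
g(11) = mex{0} = 1
The P-positions (g = 0) in 0..11 are 0, 1, 2, 3, 4, 5.

0, 1, 2, 3, 4, 5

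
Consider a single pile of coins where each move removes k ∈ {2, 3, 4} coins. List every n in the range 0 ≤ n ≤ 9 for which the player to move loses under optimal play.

0, 1, 6, 7

Compute g(0), g(1), … for moves {2, 3, 4}:
g(0) = mex{} = 0
g(1) = mex{} = 0
g(2) = mex{0} = 1
g(3) = mex{0} = 1
g(4) = mex{0,1} = 2
g(5) = mex{0,1} = 2
g(6) = mex{1,2} = 0
g(7) = mex{1,2} = 0
g(8) = mex{0,2} = 1
g(9) = mex{0,2} = 1
The P-positions (g = 0) in 0..9 are 0, 1, 6, 7.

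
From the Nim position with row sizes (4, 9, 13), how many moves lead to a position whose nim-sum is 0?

Compute the nim-sum pairwise:
4 ^ 9 = 13
13 ^ 13 = 0
The nim-sum is already 0, so every move leaves a nonzero nim-sum — there are no winning moves.

0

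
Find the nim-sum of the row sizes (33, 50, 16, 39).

36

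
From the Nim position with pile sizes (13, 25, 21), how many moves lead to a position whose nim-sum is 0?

3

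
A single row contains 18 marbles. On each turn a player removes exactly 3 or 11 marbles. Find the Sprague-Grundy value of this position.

Grundy values for subtraction set {3, 11}:
k:     0  1  2  3  4  5  6  7  8  9 10 11 12 13 14 15 16 17 18
g(k):  0  0  0  1  1  1  0  0  0  1  1  1  2  2  0  0  0  1  1
So g(18) = 1.

1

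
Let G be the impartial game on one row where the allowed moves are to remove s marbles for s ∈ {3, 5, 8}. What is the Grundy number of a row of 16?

1

Compute g(0), g(1), … for moves {3, 5, 8}:
k:     0  1  2  3  4  5  6  7  8  9 10 11 12 13 14 15 16
g(k):  0  0  0  1  1  1  2  2  2  3  3  0  0  0  1  1  1
So g(16) = 1.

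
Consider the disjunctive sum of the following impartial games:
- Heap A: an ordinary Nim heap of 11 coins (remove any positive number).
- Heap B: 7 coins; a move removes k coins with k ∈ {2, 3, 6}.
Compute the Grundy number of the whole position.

10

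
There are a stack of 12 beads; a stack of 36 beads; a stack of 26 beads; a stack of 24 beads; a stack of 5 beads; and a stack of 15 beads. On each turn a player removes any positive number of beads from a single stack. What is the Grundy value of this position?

32

Nim-sum: 12 ⊕ 36 ⊕ 26 ⊕ 24 ⊕ 5 ⊕ 15 = 32.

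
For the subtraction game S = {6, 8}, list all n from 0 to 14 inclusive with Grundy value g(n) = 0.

0, 1, 2, 3, 4, 5, 14

Grundy values for subtraction set {6, 8}:
g(0) = mex{} = 0
g(1) = mex{} = 0
g(2) = mex{} = 0
g(3) = mex{} = 0
g(4) = mex{} = 0
g(5) = mex{} = 0
g(6) = mex{0} = 1
g(7) = mex{0} = 1
g(8) = mex{0} = 1
g(9) = mex{0} = 1
g(10) = mex{0} = 1
g(11) = mex{0} = 1
g(12) = mex{0,1} = 2
g(13) = mex{0,1} = 2
g(14) = mex{1} = 0
The P-positions (g = 0) in 0..14 are 0, 1, 2, 3, 4, 5, 14.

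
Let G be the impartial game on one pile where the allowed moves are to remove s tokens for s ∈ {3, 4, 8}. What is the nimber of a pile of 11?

Compute g(0), g(1), … for moves {3, 4, 8}:
g(0) = mex{} = 0
g(1) = mex{} = 0
g(2) = mex{} = 0
g(3) = mex{0} = 1
g(4) = mex{0} = 1
g(5) = mex{0} = 1
g(6) = mex{0,1} = 2
g(7) = mex{1} = 0
g(8) = mex{0,1} = 2
g(9) = mex{0,1,2} = 3
g(10) = mex{0,2} = 1
g(11) = mex{0,1,2} = 3
So g(11) = 3.

3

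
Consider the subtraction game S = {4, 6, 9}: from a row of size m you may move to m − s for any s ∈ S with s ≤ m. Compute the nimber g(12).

Build the Grundy sequence with g(k) = mex{g(k−s) : s ∈ {4, 6, 9}, s ≤ k}:
k:     0  1  2  3  4  5  6  7  8  9 10 11 12
g(k):  0  0  0  0  1  1  1  1  2  2  2  2  3
So g(12) = 3.

3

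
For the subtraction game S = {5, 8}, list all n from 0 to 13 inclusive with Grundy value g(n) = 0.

Build the Grundy sequence with g(k) = mex{g(k−s) : s ∈ {5, 8}, s ≤ k}:
g(0) = mex{} = 0
g(1) = mex{} = 0
g(2) = mex{} = 0
g(3) = mex{} = 0
g(4) = mex{} = 0
g(5) = mex{0} = 1
g(6) = mex{0} = 1
g(7) = mex{0} = 1
g(8) = mex{0} = 1
g(9) = mex{0} = 1
g(10) = mex{0,1} = 2
g(11) = mex{0,1} = 2
g(12) = mex{0,1} = 2
g(13) = mex{1} = 0
The P-positions (g = 0) in 0..13 are 0, 1, 2, 3, 4, 13.

0, 1, 2, 3, 4, 13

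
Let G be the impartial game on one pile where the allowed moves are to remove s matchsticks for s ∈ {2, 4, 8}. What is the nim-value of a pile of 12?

0

Build the Grundy sequence with g(k) = mex{g(k−s) : s ∈ {2, 4, 8}, s ≤ k}:
k:     0  1  2  3  4  5  6  7  8  9 10 11 12
g(k):  0  0  1  1  2  2  0  0  1  1  2  2  0
So g(12) = 0.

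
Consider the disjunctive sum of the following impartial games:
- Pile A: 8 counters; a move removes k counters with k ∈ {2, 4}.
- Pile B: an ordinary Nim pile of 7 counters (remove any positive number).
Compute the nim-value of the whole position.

Grundy values for pile A (subtraction set {2, 4}):
k:     0  1  2  3  4  5  6  7  8
g(k):  0  0  1  1  2  2  0  0  1
So g(8) = 1.
Pile B is a plain Nim pile of size 7, so its Grundy value is 7.
The value of a disjunctive sum is the nim-sum of the parts.
Combined value = 1 XOR 7 = 6.

6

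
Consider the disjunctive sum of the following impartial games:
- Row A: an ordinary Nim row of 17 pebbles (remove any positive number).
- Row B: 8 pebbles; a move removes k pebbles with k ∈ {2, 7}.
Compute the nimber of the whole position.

Row A is a plain Nim row of size 17, so its Grundy value is 17.
Build the Grundy sequence for row B with g(k) = mex{g(k−s) : s ∈ {2, 7}, s ≤ k}:
k:     0  1  2  3  4  5  6  7  8
g(k):  0  0  1  1  0  0  1  1  2
So g(8) = 2.
The value of a disjunctive sum is the nim-sum of the parts.
Combined value = 17 XOR 2 = 19.

19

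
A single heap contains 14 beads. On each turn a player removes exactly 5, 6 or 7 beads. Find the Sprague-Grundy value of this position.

Compute g(0), g(1), … for moves {5, 6, 7}:
g(0) = mex{} = 0
g(1) = mex{} = 0
g(2) = mex{} = 0
g(3) = mex{} = 0
g(4) = mex{} = 0
g(5) = mex{0} = 1
g(6) = mex{0} = 1
g(7) = mex{0} = 1
g(8) = mex{0} = 1
g(9) = mex{0} = 1
g(10) = mex{0,1} = 2
g(11) = mex{0,1} = 2
g(12) = mex{1} = 0
g(13) = mex{1} = 0
g(14) = mex{1} = 0
So g(14) = 0.

0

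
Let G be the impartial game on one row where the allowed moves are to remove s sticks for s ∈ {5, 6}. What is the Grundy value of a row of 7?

1

Grundy values for subtraction set {5, 6}:
g(0) = mex{} = 0
g(1) = mex{} = 0
g(2) = mex{} = 0
g(3) = mex{} = 0
g(4) = mex{} = 0
g(5) = mex{0} = 1
g(6) = mex{0} = 1
g(7) = mex{0} = 1
So g(7) = 1.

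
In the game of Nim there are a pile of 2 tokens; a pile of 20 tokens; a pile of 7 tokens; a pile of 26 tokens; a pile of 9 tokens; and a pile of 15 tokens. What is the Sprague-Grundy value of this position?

Nim-sum: 2 ^ 20 ^ 7 ^ 26 ^ 9 ^ 15 = 13.

13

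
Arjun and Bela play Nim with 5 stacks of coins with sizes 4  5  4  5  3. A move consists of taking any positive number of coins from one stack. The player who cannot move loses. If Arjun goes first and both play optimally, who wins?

Arjun wins

Compute the nim-sum pairwise:
4 ^ 5 = 1
1 ^ 4 = 5
5 ^ 5 = 0
0 ^ 3 = 3
The nim-sum is 3 ≠ 0, so this is an N-position: the player to move can win; Arjun has a winning move.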